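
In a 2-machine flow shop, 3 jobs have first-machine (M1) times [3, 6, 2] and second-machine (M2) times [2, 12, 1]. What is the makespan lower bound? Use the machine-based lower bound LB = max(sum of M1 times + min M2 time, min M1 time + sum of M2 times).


LB1 = sum(M1 times) + min(M2 times) = 11 + 1 = 12
LB2 = min(M1 times) + sum(M2 times) = 2 + 15 = 17
Lower bound = max(LB1, LB2) = max(12, 17) = 17

17


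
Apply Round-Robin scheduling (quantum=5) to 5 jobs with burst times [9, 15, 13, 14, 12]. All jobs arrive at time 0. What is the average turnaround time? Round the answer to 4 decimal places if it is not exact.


Time quantum = 5
Execution trace:
  J1 runs 5 units, time = 5
  J2 runs 5 units, time = 10
  J3 runs 5 units, time = 15
  J4 runs 5 units, time = 20
  J5 runs 5 units, time = 25
  J1 runs 4 units, time = 29
  J2 runs 5 units, time = 34
  J3 runs 5 units, time = 39
  J4 runs 5 units, time = 44
  J5 runs 5 units, time = 49
  J2 runs 5 units, time = 54
  J3 runs 3 units, time = 57
  J4 runs 4 units, time = 61
  J5 runs 2 units, time = 63
Finish times: [29, 54, 57, 61, 63]
Average turnaround = 264/5 = 52.8

52.8


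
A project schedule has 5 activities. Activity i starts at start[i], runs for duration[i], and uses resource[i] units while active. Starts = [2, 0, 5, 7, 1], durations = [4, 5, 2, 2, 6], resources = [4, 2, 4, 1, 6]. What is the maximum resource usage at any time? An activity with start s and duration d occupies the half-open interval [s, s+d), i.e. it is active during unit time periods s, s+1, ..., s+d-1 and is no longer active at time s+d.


Each activity i is active on [start_i, start_i + duration_i).
Compute total resource usage per time slot:
  t=0: active resources = [2], total = 2
  t=1: active resources = [2, 6], total = 8
  t=2: active resources = [4, 2, 6], total = 12
  t=3: active resources = [4, 2, 6], total = 12
  t=4: active resources = [4, 2, 6], total = 12
  t=5: active resources = [4, 4, 6], total = 14
  t=6: active resources = [4, 6], total = 10
  t=7: active resources = [1], total = 1
  t=8: active resources = [1], total = 1
Peak resource demand = 14

14


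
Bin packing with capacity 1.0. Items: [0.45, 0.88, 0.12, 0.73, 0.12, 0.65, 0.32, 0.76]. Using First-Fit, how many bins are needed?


Place items sequentially using First-Fit:
  Item 0.45 -> new Bin 1
  Item 0.88 -> new Bin 2
  Item 0.12 -> Bin 1 (now 0.57)
  Item 0.73 -> new Bin 3
  Item 0.12 -> Bin 1 (now 0.69)
  Item 0.65 -> new Bin 4
  Item 0.32 -> Bin 4 (now 0.97)
  Item 0.76 -> new Bin 5
Total bins used = 5

5


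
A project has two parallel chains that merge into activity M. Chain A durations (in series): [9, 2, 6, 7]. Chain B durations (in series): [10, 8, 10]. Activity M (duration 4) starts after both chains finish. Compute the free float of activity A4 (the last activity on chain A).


ES(A4) = sum of predecessors on chain A = 17
EF(A4) = ES + duration = 17 + 7 = 24
Successor of A4 is M. ES(M) = max(sum(A), sum(B)) = max(24, 28) = 28
Free float = ES(successor) - EF(current) = 28 - 24 = 4

4


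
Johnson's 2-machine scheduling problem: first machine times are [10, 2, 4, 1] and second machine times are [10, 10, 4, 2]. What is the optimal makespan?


Apply Johnson's rule:
  Group 1 (a <= b): [(4, 1, 2), (2, 2, 10), (3, 4, 4), (1, 10, 10)]
  Group 2 (a > b): []
Optimal job order: [4, 2, 3, 1]
Schedule:
  Job 4: M1 done at 1, M2 done at 3
  Job 2: M1 done at 3, M2 done at 13
  Job 3: M1 done at 7, M2 done at 17
  Job 1: M1 done at 17, M2 done at 27
Makespan = 27

27


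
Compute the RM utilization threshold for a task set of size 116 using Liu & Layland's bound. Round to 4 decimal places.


Compute 2^(1/116) = 1.0059932951
Subtract 1: 1.0059932951 - 1 = 0.0059932951
Multiply by n: 116 * 0.0059932951 = 0.6952222316
Round to 4 dp: 0.6952

0.6952


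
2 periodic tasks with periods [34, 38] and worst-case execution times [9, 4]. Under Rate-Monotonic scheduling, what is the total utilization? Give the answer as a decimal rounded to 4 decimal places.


Compute individual utilizations (exact fractions):
  Task 1: C/T = 9/34 (approx. 0.2647)
  Task 2: C/T = 4/38 = 2/19 (approx. 0.1053)
Total utilization U = 9/34 + 2/19 = 239/646
Rounded to 4 decimal places: U = 0.3700
RM (Liu & Layland) bound for 2 tasks = 0.828427; compare with U = 239/646 (approx. 0.369969)
U <= bound, so schedulable by RM sufficient condition.

0.3700


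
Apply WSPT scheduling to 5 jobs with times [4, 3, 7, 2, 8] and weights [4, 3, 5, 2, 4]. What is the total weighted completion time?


Compute p/w ratios and sort ascending (WSPT): [(4, 4), (3, 3), (2, 2), (7, 5), (8, 4)]
Compute weighted completion times:
  Job (p=4,w=4): C=4, w*C=4*4=16
  Job (p=3,w=3): C=7, w*C=3*7=21
  Job (p=2,w=2): C=9, w*C=2*9=18
  Job (p=7,w=5): C=16, w*C=5*16=80
  Job (p=8,w=4): C=24, w*C=4*24=96
Total weighted completion time = 231

231


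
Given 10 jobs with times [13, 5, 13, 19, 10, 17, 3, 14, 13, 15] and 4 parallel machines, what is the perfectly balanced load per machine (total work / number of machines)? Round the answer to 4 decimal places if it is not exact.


Total processing time = 13 + 5 + 13 + 19 + 10 + 17 + 3 + 14 + 13 + 15 = 122
Number of machines = 4
Ideal balanced load = 122 / 4 = 30.5

30.5


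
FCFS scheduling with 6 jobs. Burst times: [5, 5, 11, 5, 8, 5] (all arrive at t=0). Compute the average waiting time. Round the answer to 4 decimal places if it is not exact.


FCFS order (as given): [5, 5, 11, 5, 8, 5]
Waiting times:
  Job 1: wait = 0
  Job 2: wait = 5
  Job 3: wait = 10
  Job 4: wait = 21
  Job 5: wait = 26
  Job 6: wait = 34
Sum of waiting times = 96
Average waiting time = 96/6 = 16.0

16.0


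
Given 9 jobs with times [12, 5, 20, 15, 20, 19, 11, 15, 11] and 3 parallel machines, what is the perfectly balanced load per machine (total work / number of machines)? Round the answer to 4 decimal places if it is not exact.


Total processing time = 12 + 5 + 20 + 15 + 20 + 19 + 11 + 15 + 11 = 128
Number of machines = 3
Ideal balanced load = 128 / 3 = 42.6667

42.6667


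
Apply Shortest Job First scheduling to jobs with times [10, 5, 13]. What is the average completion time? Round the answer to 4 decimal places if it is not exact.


SJF order (ascending): [5, 10, 13]
Completion times:
  Job 1: burst=5, C=5
  Job 2: burst=10, C=15
  Job 3: burst=13, C=28
Average completion = 48/3 = 16.0

16.0


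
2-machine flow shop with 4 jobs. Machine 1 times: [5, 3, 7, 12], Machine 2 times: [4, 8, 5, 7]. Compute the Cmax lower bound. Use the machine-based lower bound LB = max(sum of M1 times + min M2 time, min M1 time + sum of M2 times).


LB1 = sum(M1 times) + min(M2 times) = 27 + 4 = 31
LB2 = min(M1 times) + sum(M2 times) = 3 + 24 = 27
Lower bound = max(LB1, LB2) = max(31, 27) = 31

31


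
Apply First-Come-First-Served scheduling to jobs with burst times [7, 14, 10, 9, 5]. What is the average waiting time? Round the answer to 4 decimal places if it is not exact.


FCFS order (as given): [7, 14, 10, 9, 5]
Waiting times:
  Job 1: wait = 0
  Job 2: wait = 7
  Job 3: wait = 21
  Job 4: wait = 31
  Job 5: wait = 40
Sum of waiting times = 99
Average waiting time = 99/5 = 19.8

19.8


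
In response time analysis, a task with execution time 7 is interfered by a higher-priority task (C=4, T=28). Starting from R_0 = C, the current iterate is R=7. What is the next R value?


R_next = C + ceil(R_prev / T_hp) * C_hp
ceil(7 / 28) = ceil(0.25) = 1
Interference = 1 * 4 = 4
R_next = 7 + 4 = 11

11


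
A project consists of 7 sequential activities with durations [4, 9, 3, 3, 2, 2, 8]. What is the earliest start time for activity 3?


Activity 3 starts after activities 1 through 2 complete.
Predecessor durations: [4, 9]
ES = 4 + 9 = 13

13


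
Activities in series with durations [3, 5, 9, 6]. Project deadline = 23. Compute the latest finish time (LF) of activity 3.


LF(activity 3) = deadline - sum of successor durations
Successors: activities 4 through 4 with durations [6]
Sum of successor durations = 6
LF = 23 - 6 = 17

17


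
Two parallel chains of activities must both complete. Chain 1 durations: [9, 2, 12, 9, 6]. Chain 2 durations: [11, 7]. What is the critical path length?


Path A total = 9 + 2 + 12 + 9 + 6 = 38
Path B total = 11 + 7 = 18
Critical path = longest path = max(38, 18) = 38

38


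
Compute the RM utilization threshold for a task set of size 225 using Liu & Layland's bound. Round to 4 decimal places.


Compute 2^(1/225) = 1.0030854042
Subtract 1: 1.0030854042 - 1 = 0.0030854042
Multiply by n: 225 * 0.0030854042 = 0.6942159450
Round to 4 dp: 0.6942

0.6942


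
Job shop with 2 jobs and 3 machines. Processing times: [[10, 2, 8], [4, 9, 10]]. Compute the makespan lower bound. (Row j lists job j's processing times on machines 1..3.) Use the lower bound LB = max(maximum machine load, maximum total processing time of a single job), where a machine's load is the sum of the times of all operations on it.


Machine loads:
  Machine 1: 10 + 4 = 14
  Machine 2: 2 + 9 = 11
  Machine 3: 8 + 10 = 18
Max machine load = 18
Job totals:
  Job 1: 20
  Job 2: 23
Max job total = 23
Lower bound = max(18, 23) = 23

23


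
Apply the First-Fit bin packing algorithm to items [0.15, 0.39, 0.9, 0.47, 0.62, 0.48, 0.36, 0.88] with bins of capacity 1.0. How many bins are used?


Place items sequentially using First-Fit:
  Item 0.15 -> new Bin 1
  Item 0.39 -> Bin 1 (now 0.54)
  Item 0.9 -> new Bin 2
  Item 0.47 -> new Bin 3
  Item 0.62 -> new Bin 4
  Item 0.48 -> Bin 3 (now 0.95)
  Item 0.36 -> Bin 1 (now 0.9)
  Item 0.88 -> new Bin 5
Total bins used = 5

5


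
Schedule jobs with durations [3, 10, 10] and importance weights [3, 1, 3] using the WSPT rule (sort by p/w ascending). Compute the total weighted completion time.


Compute p/w ratios and sort ascending (WSPT): [(3, 3), (10, 3), (10, 1)]
Compute weighted completion times:
  Job (p=3,w=3): C=3, w*C=3*3=9
  Job (p=10,w=3): C=13, w*C=3*13=39
  Job (p=10,w=1): C=23, w*C=1*23=23
Total weighted completion time = 71

71


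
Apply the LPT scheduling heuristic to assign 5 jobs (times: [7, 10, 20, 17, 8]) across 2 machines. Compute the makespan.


Sort jobs in decreasing order (LPT): [20, 17, 10, 8, 7]
Assign each job to the least loaded machine:
  Machine 1: jobs [20, 8], load = 28
  Machine 2: jobs [17, 10, 7], load = 34
Makespan = max load = 34

34


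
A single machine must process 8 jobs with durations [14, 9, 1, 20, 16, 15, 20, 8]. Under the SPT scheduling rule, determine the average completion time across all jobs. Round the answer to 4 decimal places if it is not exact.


Sort jobs by processing time (SPT order): [1, 8, 9, 14, 15, 16, 20, 20]
Compute completion times sequentially:
  Job 1: processing = 1, completes at 1
  Job 2: processing = 8, completes at 9
  Job 3: processing = 9, completes at 18
  Job 4: processing = 14, completes at 32
  Job 5: processing = 15, completes at 47
  Job 6: processing = 16, completes at 63
  Job 7: processing = 20, completes at 83
  Job 8: processing = 20, completes at 103
Sum of completion times = 356
Average completion time = 356/8 = 44.5

44.5


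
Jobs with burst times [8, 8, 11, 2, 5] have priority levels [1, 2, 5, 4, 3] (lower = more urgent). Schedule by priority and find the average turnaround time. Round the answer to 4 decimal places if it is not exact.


Sort by priority (ascending = highest first):
Order: [(1, 8), (2, 8), (3, 5), (4, 2), (5, 11)]
Completion times:
  Priority 1, burst=8, C=8
  Priority 2, burst=8, C=16
  Priority 3, burst=5, C=21
  Priority 4, burst=2, C=23
  Priority 5, burst=11, C=34
Average turnaround = 102/5 = 20.4

20.4


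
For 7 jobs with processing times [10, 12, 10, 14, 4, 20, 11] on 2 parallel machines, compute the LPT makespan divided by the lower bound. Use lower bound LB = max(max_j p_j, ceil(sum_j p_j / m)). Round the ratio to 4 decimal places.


LPT order: [20, 14, 12, 11, 10, 10, 4]
Machine loads after assignment: [41, 40]
LPT makespan = 41
Lower bound = max(max_job, ceil(total/2)) = max(20, 41) = 41
Ratio = 41 / 41 = 1.0

1.0


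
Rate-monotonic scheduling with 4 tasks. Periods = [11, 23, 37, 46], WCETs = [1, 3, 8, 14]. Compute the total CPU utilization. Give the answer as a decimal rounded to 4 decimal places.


Compute individual utilizations (exact fractions):
  Task 1: C/T = 1/11 (approx. 0.0909)
  Task 2: C/T = 3/23 (approx. 0.1304)
  Task 3: C/T = 8/37 (approx. 0.2162)
  Task 4: C/T = 14/46 = 7/23 (approx. 0.3043)
Total utilization U = 1/11 + 3/23 + 8/37 + 7/23 = 6945/9361
Rounded to 4 decimal places: U = 0.7419
RM (Liu & Layland) bound for 4 tasks = 0.756828; compare with U = 6945/9361 (approx. 0.741908)
U <= bound, so schedulable by RM sufficient condition.

0.7419


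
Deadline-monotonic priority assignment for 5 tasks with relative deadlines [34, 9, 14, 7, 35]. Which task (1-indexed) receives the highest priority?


Sort tasks by relative deadline (ascending):
  Task 4: deadline = 7
  Task 2: deadline = 9
  Task 3: deadline = 14
  Task 1: deadline = 34
  Task 5: deadline = 35
Priority order (highest first): [4, 2, 3, 1, 5]
Highest priority task = 4

4


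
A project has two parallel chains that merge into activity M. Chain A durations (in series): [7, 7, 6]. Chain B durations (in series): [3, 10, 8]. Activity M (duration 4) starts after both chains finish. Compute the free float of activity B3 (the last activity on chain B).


ES(B3) = sum of predecessors on chain B = 13
EF(B3) = ES + duration = 13 + 8 = 21
Successor of B3 is M. ES(M) = max(sum(A), sum(B)) = max(20, 21) = 21
Free float = ES(successor) - EF(current) = 21 - 21 = 0

0


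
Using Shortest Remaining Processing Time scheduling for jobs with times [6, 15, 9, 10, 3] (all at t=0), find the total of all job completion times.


Since all jobs arrive at t=0, SRPT equals SPT ordering.
SPT order: [3, 6, 9, 10, 15]
Completion times:
  Job 1: p=3, C=3
  Job 2: p=6, C=9
  Job 3: p=9, C=18
  Job 4: p=10, C=28
  Job 5: p=15, C=43
Total completion time = 3 + 9 + 18 + 28 + 43 = 101

101


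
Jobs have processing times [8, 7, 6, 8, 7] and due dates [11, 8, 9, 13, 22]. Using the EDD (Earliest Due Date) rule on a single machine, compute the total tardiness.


Sort by due date (EDD order): [(7, 8), (6, 9), (8, 11), (8, 13), (7, 22)]
Compute completion times and tardiness:
  Job 1: p=7, d=8, C=7, tardiness=max(0,7-8)=0
  Job 2: p=6, d=9, C=13, tardiness=max(0,13-9)=4
  Job 3: p=8, d=11, C=21, tardiness=max(0,21-11)=10
  Job 4: p=8, d=13, C=29, tardiness=max(0,29-13)=16
  Job 5: p=7, d=22, C=36, tardiness=max(0,36-22)=14
Total tardiness = 44

44


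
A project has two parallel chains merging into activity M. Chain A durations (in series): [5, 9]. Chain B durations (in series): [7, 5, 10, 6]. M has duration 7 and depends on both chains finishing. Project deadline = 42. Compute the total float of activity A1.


Forward pass: ES(A1) = sum of predecessors on chain A = 0
EF = ES + duration = 0 + 5 = 5
Backward pass: LF(M) = deadline = 42; LS(M) = 42 - 7 = 35
LF(A1) = LS(M) - sum(successors on chain A) = 35 - 9 = 26
LS = LF - duration = 26 - 5 = 21
Total float = LS - ES = 21 - 0 = 21

21


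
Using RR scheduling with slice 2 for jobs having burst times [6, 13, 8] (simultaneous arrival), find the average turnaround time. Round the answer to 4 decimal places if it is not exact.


Time quantum = 2
Execution trace:
  J1 runs 2 units, time = 2
  J2 runs 2 units, time = 4
  J3 runs 2 units, time = 6
  J1 runs 2 units, time = 8
  J2 runs 2 units, time = 10
  J3 runs 2 units, time = 12
  J1 runs 2 units, time = 14
  J2 runs 2 units, time = 16
  J3 runs 2 units, time = 18
  J2 runs 2 units, time = 20
  J3 runs 2 units, time = 22
  J2 runs 2 units, time = 24
  J2 runs 2 units, time = 26
  J2 runs 1 units, time = 27
Finish times: [14, 27, 22]
Average turnaround = 63/3 = 21.0

21.0


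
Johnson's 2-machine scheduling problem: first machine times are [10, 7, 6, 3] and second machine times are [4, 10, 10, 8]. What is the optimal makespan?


Apply Johnson's rule:
  Group 1 (a <= b): [(4, 3, 8), (3, 6, 10), (2, 7, 10)]
  Group 2 (a > b): [(1, 10, 4)]
Optimal job order: [4, 3, 2, 1]
Schedule:
  Job 4: M1 done at 3, M2 done at 11
  Job 3: M1 done at 9, M2 done at 21
  Job 2: M1 done at 16, M2 done at 31
  Job 1: M1 done at 26, M2 done at 35
Makespan = 35

35


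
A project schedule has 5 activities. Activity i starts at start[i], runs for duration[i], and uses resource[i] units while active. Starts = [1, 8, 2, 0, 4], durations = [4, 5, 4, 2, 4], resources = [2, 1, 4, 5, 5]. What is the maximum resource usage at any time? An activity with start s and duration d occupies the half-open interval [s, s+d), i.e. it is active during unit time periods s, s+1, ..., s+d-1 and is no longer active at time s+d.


Each activity i is active on [start_i, start_i + duration_i).
Compute total resource usage per time slot:
  t=0: active resources = [5], total = 5
  t=1: active resources = [2, 5], total = 7
  t=2: active resources = [2, 4], total = 6
  t=3: active resources = [2, 4], total = 6
  t=4: active resources = [2, 4, 5], total = 11
  t=5: active resources = [4, 5], total = 9
  t=6: active resources = [5], total = 5
  t=7: active resources = [5], total = 5
  t=8: active resources = [1], total = 1
  t=9: active resources = [1], total = 1
  t=10: active resources = [1], total = 1
  t=11: active resources = [1], total = 1
  t=12: active resources = [1], total = 1
Peak resource demand = 11

11


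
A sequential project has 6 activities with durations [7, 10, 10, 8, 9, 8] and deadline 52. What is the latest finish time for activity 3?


LF(activity 3) = deadline - sum of successor durations
Successors: activities 4 through 6 with durations [8, 9, 8]
Sum of successor durations = 25
LF = 52 - 25 = 27

27


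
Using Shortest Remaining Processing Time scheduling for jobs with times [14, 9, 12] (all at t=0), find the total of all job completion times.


Since all jobs arrive at t=0, SRPT equals SPT ordering.
SPT order: [9, 12, 14]
Completion times:
  Job 1: p=9, C=9
  Job 2: p=12, C=21
  Job 3: p=14, C=35
Total completion time = 9 + 21 + 35 = 65

65


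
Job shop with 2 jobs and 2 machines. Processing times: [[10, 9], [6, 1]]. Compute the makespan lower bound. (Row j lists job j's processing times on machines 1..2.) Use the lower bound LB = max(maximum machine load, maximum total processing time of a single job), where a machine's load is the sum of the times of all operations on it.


Machine loads:
  Machine 1: 10 + 6 = 16
  Machine 2: 9 + 1 = 10
Max machine load = 16
Job totals:
  Job 1: 19
  Job 2: 7
Max job total = 19
Lower bound = max(16, 19) = 19

19


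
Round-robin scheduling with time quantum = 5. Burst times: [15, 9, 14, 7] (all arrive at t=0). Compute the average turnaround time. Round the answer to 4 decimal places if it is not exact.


Time quantum = 5
Execution trace:
  J1 runs 5 units, time = 5
  J2 runs 5 units, time = 10
  J3 runs 5 units, time = 15
  J4 runs 5 units, time = 20
  J1 runs 5 units, time = 25
  J2 runs 4 units, time = 29
  J3 runs 5 units, time = 34
  J4 runs 2 units, time = 36
  J1 runs 5 units, time = 41
  J3 runs 4 units, time = 45
Finish times: [41, 29, 45, 36]
Average turnaround = 151/4 = 37.75

37.75


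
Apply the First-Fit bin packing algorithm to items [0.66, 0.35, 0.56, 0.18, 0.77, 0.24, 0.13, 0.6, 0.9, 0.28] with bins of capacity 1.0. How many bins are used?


Place items sequentially using First-Fit:
  Item 0.66 -> new Bin 1
  Item 0.35 -> new Bin 2
  Item 0.56 -> Bin 2 (now 0.91)
  Item 0.18 -> Bin 1 (now 0.84)
  Item 0.77 -> new Bin 3
  Item 0.24 -> new Bin 4
  Item 0.13 -> Bin 1 (now 0.97)
  Item 0.6 -> Bin 4 (now 0.84)
  Item 0.9 -> new Bin 5
  Item 0.28 -> new Bin 6
Total bins used = 6

6


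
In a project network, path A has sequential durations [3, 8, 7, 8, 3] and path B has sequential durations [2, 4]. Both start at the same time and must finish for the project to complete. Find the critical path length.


Path A total = 3 + 8 + 7 + 8 + 3 = 29
Path B total = 2 + 4 = 6
Critical path = longest path = max(29, 6) = 29

29


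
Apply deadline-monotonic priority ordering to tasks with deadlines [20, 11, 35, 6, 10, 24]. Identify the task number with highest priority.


Sort tasks by relative deadline (ascending):
  Task 4: deadline = 6
  Task 5: deadline = 10
  Task 2: deadline = 11
  Task 1: deadline = 20
  Task 6: deadline = 24
  Task 3: deadline = 35
Priority order (highest first): [4, 5, 2, 1, 6, 3]
Highest priority task = 4

4


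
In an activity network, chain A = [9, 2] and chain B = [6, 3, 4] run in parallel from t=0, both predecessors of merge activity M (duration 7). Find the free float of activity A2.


ES(A2) = sum of predecessors on chain A = 9
EF(A2) = ES + duration = 9 + 2 = 11
Successor of A2 is M. ES(M) = max(sum(A), sum(B)) = max(11, 13) = 13
Free float = ES(successor) - EF(current) = 13 - 11 = 2

2


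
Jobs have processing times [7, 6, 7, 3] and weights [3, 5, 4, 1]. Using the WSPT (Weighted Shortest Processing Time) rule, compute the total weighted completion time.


Compute p/w ratios and sort ascending (WSPT): [(6, 5), (7, 4), (7, 3), (3, 1)]
Compute weighted completion times:
  Job (p=6,w=5): C=6, w*C=5*6=30
  Job (p=7,w=4): C=13, w*C=4*13=52
  Job (p=7,w=3): C=20, w*C=3*20=60
  Job (p=3,w=1): C=23, w*C=1*23=23
Total weighted completion time = 165

165


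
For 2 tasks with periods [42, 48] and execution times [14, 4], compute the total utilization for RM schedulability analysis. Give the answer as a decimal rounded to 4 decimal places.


Compute individual utilizations (exact fractions):
  Task 1: C/T = 14/42 = 1/3 (approx. 0.3333)
  Task 2: C/T = 4/48 = 1/12 (approx. 0.0833)
Total utilization U = 1/3 + 1/12 = 5/12
Rounded to 4 decimal places: U = 0.4167
RM (Liu & Layland) bound for 2 tasks = 0.828427; compare with U = 5/12 (approx. 0.416667)
U <= bound, so schedulable by RM sufficient condition.

0.4167


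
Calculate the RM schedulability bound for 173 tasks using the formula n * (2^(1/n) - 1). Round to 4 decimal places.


Compute 2^(1/173) = 1.0040146684
Subtract 1: 1.0040146684 - 1 = 0.0040146684
Multiply by n: 173 * 0.0040146684 = 0.6945376332
Round to 4 dp: 0.6945

0.6945


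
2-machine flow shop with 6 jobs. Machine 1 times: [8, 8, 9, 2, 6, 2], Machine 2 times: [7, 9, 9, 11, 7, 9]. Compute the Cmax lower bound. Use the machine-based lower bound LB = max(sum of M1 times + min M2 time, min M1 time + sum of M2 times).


LB1 = sum(M1 times) + min(M2 times) = 35 + 7 = 42
LB2 = min(M1 times) + sum(M2 times) = 2 + 52 = 54
Lower bound = max(LB1, LB2) = max(42, 54) = 54

54


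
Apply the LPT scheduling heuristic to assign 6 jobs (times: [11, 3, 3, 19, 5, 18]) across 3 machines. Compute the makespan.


Sort jobs in decreasing order (LPT): [19, 18, 11, 5, 3, 3]
Assign each job to the least loaded machine:
  Machine 1: jobs [19], load = 19
  Machine 2: jobs [18, 3], load = 21
  Machine 3: jobs [11, 5, 3], load = 19
Makespan = max load = 21

21


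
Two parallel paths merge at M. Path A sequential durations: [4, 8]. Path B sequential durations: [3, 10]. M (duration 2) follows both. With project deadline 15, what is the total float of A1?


Forward pass: ES(A1) = sum of predecessors on chain A = 0
EF = ES + duration = 0 + 4 = 4
Backward pass: LF(M) = deadline = 15; LS(M) = 15 - 2 = 13
LF(A1) = LS(M) - sum(successors on chain A) = 13 - 8 = 5
LS = LF - duration = 5 - 4 = 1
Total float = LS - ES = 1 - 0 = 1

1


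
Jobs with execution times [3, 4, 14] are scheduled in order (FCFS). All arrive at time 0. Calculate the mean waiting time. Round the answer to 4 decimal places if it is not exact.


FCFS order (as given): [3, 4, 14]
Waiting times:
  Job 1: wait = 0
  Job 2: wait = 3
  Job 3: wait = 7
Sum of waiting times = 10
Average waiting time = 10/3 = 3.3333

3.3333


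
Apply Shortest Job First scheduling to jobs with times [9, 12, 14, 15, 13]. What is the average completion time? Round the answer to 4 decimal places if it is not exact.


SJF order (ascending): [9, 12, 13, 14, 15]
Completion times:
  Job 1: burst=9, C=9
  Job 2: burst=12, C=21
  Job 3: burst=13, C=34
  Job 4: burst=14, C=48
  Job 5: burst=15, C=63
Average completion = 175/5 = 35.0

35.0


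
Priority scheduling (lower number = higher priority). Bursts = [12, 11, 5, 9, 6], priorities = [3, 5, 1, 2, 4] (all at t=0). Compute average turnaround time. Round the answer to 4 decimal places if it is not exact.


Sort by priority (ascending = highest first):
Order: [(1, 5), (2, 9), (3, 12), (4, 6), (5, 11)]
Completion times:
  Priority 1, burst=5, C=5
  Priority 2, burst=9, C=14
  Priority 3, burst=12, C=26
  Priority 4, burst=6, C=32
  Priority 5, burst=11, C=43
Average turnaround = 120/5 = 24.0

24.0


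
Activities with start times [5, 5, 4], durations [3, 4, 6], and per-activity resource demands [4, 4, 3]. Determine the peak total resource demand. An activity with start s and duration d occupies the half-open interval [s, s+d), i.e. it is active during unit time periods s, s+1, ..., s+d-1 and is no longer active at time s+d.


Each activity i is active on [start_i, start_i + duration_i).
Compute total resource usage per time slot:
  t=0: active resources = [], total = 0
  t=1: active resources = [], total = 0
  t=2: active resources = [], total = 0
  t=3: active resources = [], total = 0
  t=4: active resources = [3], total = 3
  t=5: active resources = [4, 4, 3], total = 11
  t=6: active resources = [4, 4, 3], total = 11
  t=7: active resources = [4, 4, 3], total = 11
  t=8: active resources = [4, 3], total = 7
  t=9: active resources = [3], total = 3
Peak resource demand = 11

11


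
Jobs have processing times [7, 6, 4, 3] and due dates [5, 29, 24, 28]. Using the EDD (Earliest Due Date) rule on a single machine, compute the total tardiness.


Sort by due date (EDD order): [(7, 5), (4, 24), (3, 28), (6, 29)]
Compute completion times and tardiness:
  Job 1: p=7, d=5, C=7, tardiness=max(0,7-5)=2
  Job 2: p=4, d=24, C=11, tardiness=max(0,11-24)=0
  Job 3: p=3, d=28, C=14, tardiness=max(0,14-28)=0
  Job 4: p=6, d=29, C=20, tardiness=max(0,20-29)=0
Total tardiness = 2

2


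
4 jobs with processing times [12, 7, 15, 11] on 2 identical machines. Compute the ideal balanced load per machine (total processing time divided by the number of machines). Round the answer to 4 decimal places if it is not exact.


Total processing time = 12 + 7 + 15 + 11 = 45
Number of machines = 2
Ideal balanced load = 45 / 2 = 22.5

22.5


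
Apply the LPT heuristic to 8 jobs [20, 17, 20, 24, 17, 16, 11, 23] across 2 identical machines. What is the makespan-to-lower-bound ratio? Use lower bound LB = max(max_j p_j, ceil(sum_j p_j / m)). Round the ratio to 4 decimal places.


LPT order: [24, 23, 20, 20, 17, 17, 16, 11]
Machine loads after assignment: [72, 76]
LPT makespan = 76
Lower bound = max(max_job, ceil(total/2)) = max(24, 74) = 74
Ratio = 76 / 74 = 1.027

1.027


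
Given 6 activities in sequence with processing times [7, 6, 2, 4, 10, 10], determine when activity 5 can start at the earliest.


Activity 5 starts after activities 1 through 4 complete.
Predecessor durations: [7, 6, 2, 4]
ES = 7 + 6 + 2 + 4 = 19

19


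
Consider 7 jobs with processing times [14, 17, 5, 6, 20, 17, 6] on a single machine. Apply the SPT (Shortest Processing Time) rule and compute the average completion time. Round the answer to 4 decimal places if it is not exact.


Sort jobs by processing time (SPT order): [5, 6, 6, 14, 17, 17, 20]
Compute completion times sequentially:
  Job 1: processing = 5, completes at 5
  Job 2: processing = 6, completes at 11
  Job 3: processing = 6, completes at 17
  Job 4: processing = 14, completes at 31
  Job 5: processing = 17, completes at 48
  Job 6: processing = 17, completes at 65
  Job 7: processing = 20, completes at 85
Sum of completion times = 262
Average completion time = 262/7 = 37.4286

37.4286


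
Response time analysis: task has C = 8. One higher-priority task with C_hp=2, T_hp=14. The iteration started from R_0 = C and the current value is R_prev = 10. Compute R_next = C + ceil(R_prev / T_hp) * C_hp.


R_next = C + ceil(R_prev / T_hp) * C_hp
ceil(10 / 14) = ceil(0.7143) = 1
Interference = 1 * 2 = 2
R_next = 8 + 2 = 10
R_next = R_prev, so the iteration has converged (response time = 10).

10


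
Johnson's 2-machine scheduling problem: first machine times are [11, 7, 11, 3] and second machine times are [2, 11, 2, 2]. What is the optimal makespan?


Apply Johnson's rule:
  Group 1 (a <= b): [(2, 7, 11)]
  Group 2 (a > b): [(1, 11, 2), (3, 11, 2), (4, 3, 2)]
Optimal job order: [2, 1, 3, 4]
Schedule:
  Job 2: M1 done at 7, M2 done at 18
  Job 1: M1 done at 18, M2 done at 20
  Job 3: M1 done at 29, M2 done at 31
  Job 4: M1 done at 32, M2 done at 34
Makespan = 34

34


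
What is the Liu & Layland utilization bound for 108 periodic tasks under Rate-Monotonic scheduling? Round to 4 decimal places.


Compute 2^(1/108) = 1.0064386691
Subtract 1: 1.0064386691 - 1 = 0.0064386691
Multiply by n: 108 * 0.0064386691 = 0.6953762628
Round to 4 dp: 0.6954

0.6954


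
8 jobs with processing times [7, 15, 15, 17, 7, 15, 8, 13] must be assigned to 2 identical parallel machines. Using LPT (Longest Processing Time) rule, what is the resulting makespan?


Sort jobs in decreasing order (LPT): [17, 15, 15, 15, 13, 8, 7, 7]
Assign each job to the least loaded machine:
  Machine 1: jobs [17, 15, 8, 7], load = 47
  Machine 2: jobs [15, 15, 13, 7], load = 50
Makespan = max load = 50

50


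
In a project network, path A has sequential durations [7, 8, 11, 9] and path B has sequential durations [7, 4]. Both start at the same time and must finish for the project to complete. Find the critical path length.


Path A total = 7 + 8 + 11 + 9 = 35
Path B total = 7 + 4 = 11
Critical path = longest path = max(35, 11) = 35

35


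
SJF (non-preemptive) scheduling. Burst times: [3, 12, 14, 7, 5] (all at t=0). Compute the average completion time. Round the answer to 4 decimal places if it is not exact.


SJF order (ascending): [3, 5, 7, 12, 14]
Completion times:
  Job 1: burst=3, C=3
  Job 2: burst=5, C=8
  Job 3: burst=7, C=15
  Job 4: burst=12, C=27
  Job 5: burst=14, C=41
Average completion = 94/5 = 18.8

18.8


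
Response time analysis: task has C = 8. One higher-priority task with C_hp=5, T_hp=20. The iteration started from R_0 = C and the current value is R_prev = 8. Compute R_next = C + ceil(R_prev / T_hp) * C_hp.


R_next = C + ceil(R_prev / T_hp) * C_hp
ceil(8 / 20) = ceil(0.4) = 1
Interference = 1 * 5 = 5
R_next = 8 + 5 = 13

13


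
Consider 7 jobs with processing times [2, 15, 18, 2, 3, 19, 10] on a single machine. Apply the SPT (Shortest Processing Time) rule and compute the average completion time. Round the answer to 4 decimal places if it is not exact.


Sort jobs by processing time (SPT order): [2, 2, 3, 10, 15, 18, 19]
Compute completion times sequentially:
  Job 1: processing = 2, completes at 2
  Job 2: processing = 2, completes at 4
  Job 3: processing = 3, completes at 7
  Job 4: processing = 10, completes at 17
  Job 5: processing = 15, completes at 32
  Job 6: processing = 18, completes at 50
  Job 7: processing = 19, completes at 69
Sum of completion times = 181
Average completion time = 181/7 = 25.8571

25.8571


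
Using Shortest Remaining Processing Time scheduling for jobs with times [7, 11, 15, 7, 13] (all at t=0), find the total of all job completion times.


Since all jobs arrive at t=0, SRPT equals SPT ordering.
SPT order: [7, 7, 11, 13, 15]
Completion times:
  Job 1: p=7, C=7
  Job 2: p=7, C=14
  Job 3: p=11, C=25
  Job 4: p=13, C=38
  Job 5: p=15, C=53
Total completion time = 7 + 14 + 25 + 38 + 53 = 137

137


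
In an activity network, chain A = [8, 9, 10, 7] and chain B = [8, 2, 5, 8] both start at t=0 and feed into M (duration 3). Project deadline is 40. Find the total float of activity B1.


Forward pass: ES(B1) = sum of predecessors on chain B = 0
EF = ES + duration = 0 + 8 = 8
Backward pass: LF(M) = deadline = 40; LS(M) = 40 - 3 = 37
LF(B1) = LS(M) - sum(successors on chain B) = 37 - 15 = 22
LS = LF - duration = 22 - 8 = 14
Total float = LS - ES = 14 - 0 = 14

14


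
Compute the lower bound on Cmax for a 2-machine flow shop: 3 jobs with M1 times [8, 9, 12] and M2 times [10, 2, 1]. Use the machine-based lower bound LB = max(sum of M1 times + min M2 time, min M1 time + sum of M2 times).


LB1 = sum(M1 times) + min(M2 times) = 29 + 1 = 30
LB2 = min(M1 times) + sum(M2 times) = 8 + 13 = 21
Lower bound = max(LB1, LB2) = max(30, 21) = 30

30


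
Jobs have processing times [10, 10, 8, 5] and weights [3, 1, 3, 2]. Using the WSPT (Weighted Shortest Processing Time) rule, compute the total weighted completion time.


Compute p/w ratios and sort ascending (WSPT): [(5, 2), (8, 3), (10, 3), (10, 1)]
Compute weighted completion times:
  Job (p=5,w=2): C=5, w*C=2*5=10
  Job (p=8,w=3): C=13, w*C=3*13=39
  Job (p=10,w=3): C=23, w*C=3*23=69
  Job (p=10,w=1): C=33, w*C=1*33=33
Total weighted completion time = 151

151


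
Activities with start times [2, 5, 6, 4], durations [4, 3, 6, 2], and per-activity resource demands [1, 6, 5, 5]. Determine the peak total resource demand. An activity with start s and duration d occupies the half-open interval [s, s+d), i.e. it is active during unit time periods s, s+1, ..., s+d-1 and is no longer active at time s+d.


Each activity i is active on [start_i, start_i + duration_i).
Compute total resource usage per time slot:
  t=0: active resources = [], total = 0
  t=1: active resources = [], total = 0
  t=2: active resources = [1], total = 1
  t=3: active resources = [1], total = 1
  t=4: active resources = [1, 5], total = 6
  t=5: active resources = [1, 6, 5], total = 12
  t=6: active resources = [6, 5], total = 11
  t=7: active resources = [6, 5], total = 11
  t=8: active resources = [5], total = 5
  t=9: active resources = [5], total = 5
  t=10: active resources = [5], total = 5
  t=11: active resources = [5], total = 5
Peak resource demand = 12

12


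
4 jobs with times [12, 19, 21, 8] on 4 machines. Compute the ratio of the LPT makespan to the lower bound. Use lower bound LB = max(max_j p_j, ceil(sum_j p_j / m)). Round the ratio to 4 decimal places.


LPT order: [21, 19, 12, 8]
Machine loads after assignment: [21, 19, 12, 8]
LPT makespan = 21
Lower bound = max(max_job, ceil(total/4)) = max(21, 15) = 21
Ratio = 21 / 21 = 1.0

1.0


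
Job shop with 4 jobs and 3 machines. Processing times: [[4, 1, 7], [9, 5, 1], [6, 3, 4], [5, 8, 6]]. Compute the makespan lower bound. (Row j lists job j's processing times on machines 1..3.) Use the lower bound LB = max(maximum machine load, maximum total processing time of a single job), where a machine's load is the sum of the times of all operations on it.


Machine loads:
  Machine 1: 4 + 9 + 6 + 5 = 24
  Machine 2: 1 + 5 + 3 + 8 = 17
  Machine 3: 7 + 1 + 4 + 6 = 18
Max machine load = 24
Job totals:
  Job 1: 12
  Job 2: 15
  Job 3: 13
  Job 4: 19
Max job total = 19
Lower bound = max(24, 19) = 24

24


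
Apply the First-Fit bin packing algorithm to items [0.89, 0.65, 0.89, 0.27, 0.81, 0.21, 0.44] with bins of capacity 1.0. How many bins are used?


Place items sequentially using First-Fit:
  Item 0.89 -> new Bin 1
  Item 0.65 -> new Bin 2
  Item 0.89 -> new Bin 3
  Item 0.27 -> Bin 2 (now 0.92)
  Item 0.81 -> new Bin 4
  Item 0.21 -> new Bin 5
  Item 0.44 -> Bin 5 (now 0.65)
Total bins used = 5

5


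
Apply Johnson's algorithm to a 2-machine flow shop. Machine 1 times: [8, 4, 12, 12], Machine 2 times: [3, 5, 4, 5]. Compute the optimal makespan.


Apply Johnson's rule:
  Group 1 (a <= b): [(2, 4, 5)]
  Group 2 (a > b): [(4, 12, 5), (3, 12, 4), (1, 8, 3)]
Optimal job order: [2, 4, 3, 1]
Schedule:
  Job 2: M1 done at 4, M2 done at 9
  Job 4: M1 done at 16, M2 done at 21
  Job 3: M1 done at 28, M2 done at 32
  Job 1: M1 done at 36, M2 done at 39
Makespan = 39

39


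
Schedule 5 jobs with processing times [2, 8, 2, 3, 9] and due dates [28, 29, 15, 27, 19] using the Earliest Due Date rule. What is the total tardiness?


Sort by due date (EDD order): [(2, 15), (9, 19), (3, 27), (2, 28), (8, 29)]
Compute completion times and tardiness:
  Job 1: p=2, d=15, C=2, tardiness=max(0,2-15)=0
  Job 2: p=9, d=19, C=11, tardiness=max(0,11-19)=0
  Job 3: p=3, d=27, C=14, tardiness=max(0,14-27)=0
  Job 4: p=2, d=28, C=16, tardiness=max(0,16-28)=0
  Job 5: p=8, d=29, C=24, tardiness=max(0,24-29)=0
Total tardiness = 0

0


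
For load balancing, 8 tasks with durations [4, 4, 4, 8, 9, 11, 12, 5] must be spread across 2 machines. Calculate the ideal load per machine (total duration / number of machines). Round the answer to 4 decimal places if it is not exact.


Total processing time = 4 + 4 + 4 + 8 + 9 + 11 + 12 + 5 = 57
Number of machines = 2
Ideal balanced load = 57 / 2 = 28.5

28.5


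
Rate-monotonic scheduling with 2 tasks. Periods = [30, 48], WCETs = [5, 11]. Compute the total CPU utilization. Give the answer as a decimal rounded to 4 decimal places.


Compute individual utilizations (exact fractions):
  Task 1: C/T = 5/30 = 1/6 (approx. 0.1667)
  Task 2: C/T = 11/48 (approx. 0.2292)
Total utilization U = 1/6 + 11/48 = 19/48
Rounded to 4 decimal places: U = 0.3958
RM (Liu & Layland) bound for 2 tasks = 0.828427; compare with U = 19/48 (approx. 0.395833)
U <= bound, so schedulable by RM sufficient condition.

0.3958


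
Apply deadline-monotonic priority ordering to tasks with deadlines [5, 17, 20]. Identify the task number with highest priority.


Sort tasks by relative deadline (ascending):
  Task 1: deadline = 5
  Task 2: deadline = 17
  Task 3: deadline = 20
Priority order (highest first): [1, 2, 3]
Highest priority task = 1

1


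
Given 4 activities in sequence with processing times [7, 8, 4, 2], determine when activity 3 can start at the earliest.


Activity 3 starts after activities 1 through 2 complete.
Predecessor durations: [7, 8]
ES = 7 + 8 = 15

15


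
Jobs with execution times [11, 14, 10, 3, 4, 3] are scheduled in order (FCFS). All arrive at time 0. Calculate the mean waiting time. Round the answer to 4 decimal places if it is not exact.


FCFS order (as given): [11, 14, 10, 3, 4, 3]
Waiting times:
  Job 1: wait = 0
  Job 2: wait = 11
  Job 3: wait = 25
  Job 4: wait = 35
  Job 5: wait = 38
  Job 6: wait = 42
Sum of waiting times = 151
Average waiting time = 151/6 = 25.1667

25.1667


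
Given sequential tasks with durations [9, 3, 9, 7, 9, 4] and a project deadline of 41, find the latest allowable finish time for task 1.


LF(activity 1) = deadline - sum of successor durations
Successors: activities 2 through 6 with durations [3, 9, 7, 9, 4]
Sum of successor durations = 32
LF = 41 - 32 = 9

9


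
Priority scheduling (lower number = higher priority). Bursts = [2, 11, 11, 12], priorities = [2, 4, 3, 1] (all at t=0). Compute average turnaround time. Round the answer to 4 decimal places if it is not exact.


Sort by priority (ascending = highest first):
Order: [(1, 12), (2, 2), (3, 11), (4, 11)]
Completion times:
  Priority 1, burst=12, C=12
  Priority 2, burst=2, C=14
  Priority 3, burst=11, C=25
  Priority 4, burst=11, C=36
Average turnaround = 87/4 = 21.75

21.75


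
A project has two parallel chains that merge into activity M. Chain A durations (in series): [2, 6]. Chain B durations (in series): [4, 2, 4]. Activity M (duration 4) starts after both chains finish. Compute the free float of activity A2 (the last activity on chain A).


ES(A2) = sum of predecessors on chain A = 2
EF(A2) = ES + duration = 2 + 6 = 8
Successor of A2 is M. ES(M) = max(sum(A), sum(B)) = max(8, 10) = 10
Free float = ES(successor) - EF(current) = 10 - 8 = 2

2


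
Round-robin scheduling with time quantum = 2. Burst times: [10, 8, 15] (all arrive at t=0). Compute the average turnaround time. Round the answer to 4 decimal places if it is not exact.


Time quantum = 2
Execution trace:
  J1 runs 2 units, time = 2
  J2 runs 2 units, time = 4
  J3 runs 2 units, time = 6
  J1 runs 2 units, time = 8
  J2 runs 2 units, time = 10
  J3 runs 2 units, time = 12
  J1 runs 2 units, time = 14
  J2 runs 2 units, time = 16
  J3 runs 2 units, time = 18
  J1 runs 2 units, time = 20
  J2 runs 2 units, time = 22
  J3 runs 2 units, time = 24
  J1 runs 2 units, time = 26
  J3 runs 2 units, time = 28
  J3 runs 2 units, time = 30
  J3 runs 2 units, time = 32
  J3 runs 1 units, time = 33
Finish times: [26, 22, 33]
Average turnaround = 81/3 = 27.0

27.0
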